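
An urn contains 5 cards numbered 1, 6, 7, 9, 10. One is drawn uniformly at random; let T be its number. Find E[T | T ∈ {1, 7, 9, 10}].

27/4

P(T ∈ {1, 7, 9, 10}) = 4/5.
Σ over the event: 1·1/5 + 7·1/5 + 9·1/5 + 10·1/5 = 27/5.
E[T | T ∈ {1, 7, 9, 10}] = (27/5) / (4/5) = 27/4.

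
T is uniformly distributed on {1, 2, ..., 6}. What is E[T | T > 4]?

Given T > 4, T is equally likely to be any of {5, 6}.
E[T | T > 4] = (5 + 6) / 2 = 11/2.

11/2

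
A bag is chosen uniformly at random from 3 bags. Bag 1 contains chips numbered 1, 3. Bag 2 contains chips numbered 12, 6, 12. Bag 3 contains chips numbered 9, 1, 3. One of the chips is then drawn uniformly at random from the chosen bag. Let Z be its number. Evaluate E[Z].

E[Z | bag 1] = (1+3)/2 = 2.
E[Z | bag 2] = (12+6+12)/3 = 10.
E[Z | bag 3] = (9+1+3)/3 = 13/3.
E[Z] = (1/3)·(2) + (1/3)·(10) + (1/3)·(13/3) = 49/9.

49/9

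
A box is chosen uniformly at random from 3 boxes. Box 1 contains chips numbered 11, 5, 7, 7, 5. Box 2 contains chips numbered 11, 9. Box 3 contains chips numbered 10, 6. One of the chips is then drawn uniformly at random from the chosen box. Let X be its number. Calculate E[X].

E[X | box 1] = (11+5+7+7+5)/5 = 7.
E[X | box 2] = (11+9)/2 = 10.
E[X | box 3] = (10+6)/2 = 8.
By the law of total expectation,
E[X] = (1/3)·(7) + (1/3)·(10) + (1/3)·(8) = 25/3.

25/3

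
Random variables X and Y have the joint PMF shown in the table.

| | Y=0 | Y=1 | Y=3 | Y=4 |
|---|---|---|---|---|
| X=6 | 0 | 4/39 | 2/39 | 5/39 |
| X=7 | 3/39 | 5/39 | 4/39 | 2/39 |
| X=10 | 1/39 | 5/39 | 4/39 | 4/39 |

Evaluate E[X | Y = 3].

8

P(Y = 3) = 10/39.
Σ X·P over the event = 6·(2/39) + 7·(4/39) + 10·(4/39) = 80/39.
E[X | Y = 3] = (80/39) / (10/39) = 8.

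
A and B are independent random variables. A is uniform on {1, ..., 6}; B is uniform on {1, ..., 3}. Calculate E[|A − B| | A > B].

P(A > B) = 2/3.
Summing |A−B|·P(x,y) over outcomes with A > B gives 31/18.
E[|A − B| | A > B] = (31/18) / (2/3) = 31/12.

31/12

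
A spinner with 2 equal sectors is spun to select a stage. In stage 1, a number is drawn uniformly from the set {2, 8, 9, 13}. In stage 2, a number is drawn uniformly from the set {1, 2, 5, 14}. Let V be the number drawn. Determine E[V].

27/4

E[V | stage 1] = (2+8+9+13)/4 = 8.
E[V | stage 2] = (1+2+5+14)/4 = 11/2.
By the law of total expectation,
E[V] = (1/2)·(8) + (1/2)·(11/2) = 27/4.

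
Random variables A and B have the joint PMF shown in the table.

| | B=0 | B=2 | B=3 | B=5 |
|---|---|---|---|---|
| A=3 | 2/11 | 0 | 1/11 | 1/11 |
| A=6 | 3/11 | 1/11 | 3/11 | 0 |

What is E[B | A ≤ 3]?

P(A ≤ 3) = 4/11.
Σ B·P over the event = 0·(2/11) + 3·(1/11) + 5·(1/11) = 8/11.
E[B | A ≤ 3] = (8/11) / (4/11) = 2.

2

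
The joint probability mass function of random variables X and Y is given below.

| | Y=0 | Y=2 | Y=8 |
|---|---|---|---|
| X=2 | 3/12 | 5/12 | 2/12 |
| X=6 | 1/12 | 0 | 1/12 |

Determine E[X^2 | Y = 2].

4

P(Y = 2) = 5/12.
Summing X^2·P(X=x,Y=y) over the conditioning event gives 5/3.
E[X^2 | Y = 2] = (5/3) / (5/12) = 4.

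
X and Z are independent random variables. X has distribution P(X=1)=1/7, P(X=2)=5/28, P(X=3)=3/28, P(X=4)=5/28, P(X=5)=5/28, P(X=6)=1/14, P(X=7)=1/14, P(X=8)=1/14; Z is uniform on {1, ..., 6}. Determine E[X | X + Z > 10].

P(X + Z > 10) = 23/168.
Summing X·P(x,y) over outcomes with X + Z > 10 gives 155/168.
E[X | X + Z > 10] = (155/168) / (23/168) = 155/23.

155/23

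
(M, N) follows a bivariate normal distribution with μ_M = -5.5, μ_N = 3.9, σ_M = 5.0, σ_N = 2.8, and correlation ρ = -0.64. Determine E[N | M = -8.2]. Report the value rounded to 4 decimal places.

4.8677

For a bivariate normal, E[N | M=x] = μ_N + ρ·(σ_N/σ_M)·(x − μ_M).
E[N | M=-8.2] = 3.9 + (-0.64)·(2.8/5.0)·(-8.2 − (-5.5)) = 3.9 + (-0.3584)·(-2.7) = 4.8677.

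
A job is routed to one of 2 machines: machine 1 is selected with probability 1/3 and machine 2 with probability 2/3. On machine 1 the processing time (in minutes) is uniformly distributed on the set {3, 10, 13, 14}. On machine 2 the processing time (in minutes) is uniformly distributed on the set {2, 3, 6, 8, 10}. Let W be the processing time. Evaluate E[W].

36/5

E[W | machine 1] = (3+10+13+14)/4 = 10.
E[W | machine 2] = (2+3+6+8+10)/5 = 29/5.
By the law of total expectation,
E[W] = (1/3)·(10) + (2/3)·(29/5) = 36/5.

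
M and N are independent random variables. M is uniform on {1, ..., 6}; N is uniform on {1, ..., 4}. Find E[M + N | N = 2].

11/2

P(N = 2) = 1/4.
Summing (M+N)·P(x,y) over outcomes with N = 2 gives 11/8.
E[M + N | N = 2] = (11/8) / (1/4) = 11/2.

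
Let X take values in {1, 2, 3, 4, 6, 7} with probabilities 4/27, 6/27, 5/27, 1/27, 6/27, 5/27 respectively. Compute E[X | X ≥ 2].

102/23

P(X ≥ 2) = 23/27.
Σ over the event: 2·2/9 + 3·5/27 + 4·1/27 + 6·2/9 + 7·5/27 = 34/9.
E[X | X ≥ 2] = (34/9) / (23/27) = 102/23.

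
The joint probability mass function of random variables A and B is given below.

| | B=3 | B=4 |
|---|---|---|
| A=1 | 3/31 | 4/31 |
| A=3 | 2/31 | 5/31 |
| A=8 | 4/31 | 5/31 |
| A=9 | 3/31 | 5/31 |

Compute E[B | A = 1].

P(A = 1) = 7/31.
Summing B·P(A=x,B=y) over the conditioning event gives 25/31.
E[B | A = 1] = (25/31) / (7/31) = 25/7.

25/7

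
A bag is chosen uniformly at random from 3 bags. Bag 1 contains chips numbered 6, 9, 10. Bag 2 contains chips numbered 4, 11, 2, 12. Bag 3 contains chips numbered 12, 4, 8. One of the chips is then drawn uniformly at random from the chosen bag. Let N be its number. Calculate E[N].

283/36

E[N | bag 1] = (6+9+10)/3 = 25/3.
E[N | bag 2] = (4+11+2+12)/4 = 29/4.
E[N | bag 3] = (12+4+8)/3 = 8.
E[N] = (1/3)·(25/3) + (1/3)·(29/4) + (1/3)·(8) = 283/36.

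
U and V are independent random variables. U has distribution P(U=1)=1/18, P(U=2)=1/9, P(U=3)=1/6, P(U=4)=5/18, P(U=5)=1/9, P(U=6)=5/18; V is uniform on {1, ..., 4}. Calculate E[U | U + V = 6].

P(U + V = 6) = 1/6.
Summing U·P(x,y) over outcomes with U + V = 6 gives 43/72.
E[U | U + V = 6] = (43/72) / (1/6) = 43/12.

43/12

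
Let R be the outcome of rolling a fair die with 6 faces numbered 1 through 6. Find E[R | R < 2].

Given R < 2, R is equally likely to be any of {1}.
E[R | R < 2] = (1) / 1 = 1.

1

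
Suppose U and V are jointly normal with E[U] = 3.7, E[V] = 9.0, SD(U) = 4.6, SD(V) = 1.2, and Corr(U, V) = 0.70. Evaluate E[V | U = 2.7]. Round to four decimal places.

The regression of V on U has slope ρ·σ_V/σ_U and passes through (μ_U, μ_V).
E[V | U=2.7] = 9.0 + (0.70)·(1.2/4.6)·(2.7 − (3.7)) = 9.0 + (0.18261)·(-1) = 8.8174.

8.8174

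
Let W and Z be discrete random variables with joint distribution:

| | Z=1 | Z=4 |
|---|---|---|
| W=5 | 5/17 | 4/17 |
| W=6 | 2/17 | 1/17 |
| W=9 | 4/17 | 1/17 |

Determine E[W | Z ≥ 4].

P(Z ≥ 4) = 6/17.
Σ W·P over the event = 5·(4/17) + 6·(1/17) + 9·(1/17) = 35/17.
E[W | Z ≥ 4] = (35/17) / (6/17) = 35/6.

35/6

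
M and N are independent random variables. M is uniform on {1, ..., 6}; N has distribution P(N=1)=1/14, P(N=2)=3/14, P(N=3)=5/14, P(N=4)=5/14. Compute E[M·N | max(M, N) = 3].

P(max(M, N) = 3) = 19/84.
Summing MN·P(x,y) over outcomes with max(M, N) = 3 gives 37/28.
E[M·N | max(M, N) = 3] = (37/28) / (19/84) = 111/19.

111/19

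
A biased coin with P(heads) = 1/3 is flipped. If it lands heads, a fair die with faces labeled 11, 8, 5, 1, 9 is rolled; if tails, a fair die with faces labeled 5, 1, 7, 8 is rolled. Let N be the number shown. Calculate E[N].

E[N | heads] = (11+8+5+1+9)/5 = 34/5.
E[N | tails] = (5+1+7+8)/4 = 21/4.
By the law of total expectation,
E[N] = (1/3)·(34/5) + (2/3)·(21/4) = 173/30.

173/30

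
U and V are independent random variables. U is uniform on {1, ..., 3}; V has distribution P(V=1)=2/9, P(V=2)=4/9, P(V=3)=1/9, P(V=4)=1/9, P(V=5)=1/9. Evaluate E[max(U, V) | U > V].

11/4

P(U > V) = 8/27.
Summing max(U,V)·P(x,y) over outcomes with U > V gives 22/27.
E[max(U, V) | U > V] = (22/27) / (8/27) = 11/4.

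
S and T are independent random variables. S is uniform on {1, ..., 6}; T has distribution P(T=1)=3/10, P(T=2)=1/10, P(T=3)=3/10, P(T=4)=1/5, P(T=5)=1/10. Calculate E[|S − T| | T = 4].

P(T = 4) = 1/5.
Summing |S−T|·P(x,y) over outcomes with T = 4 gives 3/10.
E[|S − T| | T = 4] = (3/10) / (1/5) = 3/2.

3/2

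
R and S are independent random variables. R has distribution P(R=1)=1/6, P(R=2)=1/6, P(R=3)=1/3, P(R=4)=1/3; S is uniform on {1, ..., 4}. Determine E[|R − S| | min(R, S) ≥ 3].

1/2

P(min(R, S) ≥ 3) = 1/3.
Summing |R−S|·P(x,y) over outcomes with min(R, S) ≥ 3 gives 1/6.
E[|R − S| | min(R, S) ≥ 3] = (1/6) / (1/3) = 1/2.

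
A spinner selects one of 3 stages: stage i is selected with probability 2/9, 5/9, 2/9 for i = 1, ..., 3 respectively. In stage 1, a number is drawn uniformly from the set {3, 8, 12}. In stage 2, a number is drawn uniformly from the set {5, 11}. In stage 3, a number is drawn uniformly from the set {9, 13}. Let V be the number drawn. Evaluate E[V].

E[V | stage 1] = (3+8+12)/3 = 23/3.
E[V | stage 2] = (5+11)/2 = 8.
E[V | stage 3] = (9+13)/2 = 11.
E[V] = (2/9)·(23/3) + (5/9)·(8) + (2/9)·(11) = 232/27.

232/27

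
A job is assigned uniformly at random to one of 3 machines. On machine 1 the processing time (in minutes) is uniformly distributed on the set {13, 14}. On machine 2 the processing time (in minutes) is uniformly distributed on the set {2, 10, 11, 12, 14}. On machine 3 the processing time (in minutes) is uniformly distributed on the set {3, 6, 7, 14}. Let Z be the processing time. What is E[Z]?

E[Z | machine 1] = (13+14)/2 = 27/2.
E[Z | machine 2] = (2+10+11+12+14)/5 = 49/5.
E[Z | machine 3] = (3+6+7+14)/4 = 15/2.
By the law of total expectation,
E[Z] = (1/3)·(27/2) + (1/3)·(49/5) + (1/3)·(15/2) = 154/15.

154/15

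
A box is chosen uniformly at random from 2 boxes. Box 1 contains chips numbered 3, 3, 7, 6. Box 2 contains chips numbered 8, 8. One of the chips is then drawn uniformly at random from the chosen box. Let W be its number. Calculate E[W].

E[W | box 1] = (3+3+7+6)/4 = 19/4.
E[W | box 2] = (8+8)/2 = 8.
By the law of total expectation,
E[W] = (1/2)·(19/4) + (1/2)·(8) = 51/8.

51/8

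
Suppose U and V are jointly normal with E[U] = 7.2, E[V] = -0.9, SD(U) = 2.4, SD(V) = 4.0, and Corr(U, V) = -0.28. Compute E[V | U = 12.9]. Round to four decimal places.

E[V | U=x] = μ_V + ρ(σ_V/σ_U)(x − μ_U) for jointly normal variables.
E[V | U=12.9] = -0.9 + (-0.28)·(4.0/2.4)·(12.9 − (7.2)) = -0.9 + (-0.46667)·(5.7) = -3.5600.

-3.5600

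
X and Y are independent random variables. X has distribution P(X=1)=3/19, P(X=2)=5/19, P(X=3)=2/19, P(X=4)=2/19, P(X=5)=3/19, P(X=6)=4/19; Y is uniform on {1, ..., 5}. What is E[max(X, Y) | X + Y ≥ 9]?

P(X + Y ≥ 9) = 4/19.
Summing max(X,Y)·P(x,y) over outcomes with X + Y ≥ 9 gives 112/95.
E[max(X, Y) | X + Y ≥ 9] = (112/95) / (4/19) = 28/5.

28/5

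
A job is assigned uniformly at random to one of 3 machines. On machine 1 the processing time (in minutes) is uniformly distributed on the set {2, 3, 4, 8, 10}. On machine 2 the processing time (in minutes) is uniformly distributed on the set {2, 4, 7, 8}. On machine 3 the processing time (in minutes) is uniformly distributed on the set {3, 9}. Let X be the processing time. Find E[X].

E[X | machine 1] = (2+3+4+8+10)/5 = 27/5.
E[X | machine 2] = (2+4+7+8)/4 = 21/4.
E[X | machine 3] = (3+9)/2 = 6.
By the law of total expectation,
E[X] = (1/3)·(27/5) + (1/3)·(21/4) + (1/3)·(6) = 111/20.

111/20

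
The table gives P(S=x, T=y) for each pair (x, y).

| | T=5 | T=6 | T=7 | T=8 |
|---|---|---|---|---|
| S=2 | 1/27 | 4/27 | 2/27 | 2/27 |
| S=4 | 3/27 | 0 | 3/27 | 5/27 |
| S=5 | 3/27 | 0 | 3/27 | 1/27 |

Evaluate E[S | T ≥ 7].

P(T ≥ 7) = 16/27.
Summing S·P(S=x,T=y) over the conditioning event gives 20/9.
E[S | T ≥ 7] = (20/9) / (16/27) = 15/4.

15/4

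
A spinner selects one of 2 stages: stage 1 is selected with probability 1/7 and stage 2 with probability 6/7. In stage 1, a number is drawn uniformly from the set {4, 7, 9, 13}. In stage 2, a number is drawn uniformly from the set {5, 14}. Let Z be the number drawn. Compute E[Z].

E[Z | stage 1] = (4+7+9+13)/4 = 33/4.
E[Z | stage 2] = (5+14)/2 = 19/2.
By the law of total expectation,
E[Z] = (1/7)·(33/4) + (6/7)·(19/2) = 261/28.

261/28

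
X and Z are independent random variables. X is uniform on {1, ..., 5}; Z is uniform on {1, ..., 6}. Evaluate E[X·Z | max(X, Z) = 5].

Outcomes with max(X, Z) = 5: (1,5), (2,5), (3,5), (4,5), (5,1), (5,2), (5,3), (5,4), (5,5), each with probability 1/30.
E[X·Z | max(X, Z) = 5] = (5 + 10 + 15 + 20 + 5 + 10 + 15 + 20 + 25) / 9 = 125/9.

125/9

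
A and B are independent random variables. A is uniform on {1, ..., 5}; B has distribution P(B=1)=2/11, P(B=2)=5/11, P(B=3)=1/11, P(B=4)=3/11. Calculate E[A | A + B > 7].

32/7

P(A + B > 7) = 7/55.
Summing A·P(x,y) over outcomes with A + B > 7 gives 32/55.
E[A | A + B > 7] = (32/55) / (7/55) = 32/7.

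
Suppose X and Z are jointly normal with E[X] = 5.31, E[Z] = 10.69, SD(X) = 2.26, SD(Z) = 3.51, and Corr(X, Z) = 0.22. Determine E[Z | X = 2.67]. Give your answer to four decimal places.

9.7880

For a bivariate normal, E[Z | X=x] = μ_Z + ρ·(σ_Z/σ_X)·(x − μ_X).
E[Z | X=2.67] = 10.69 + (0.22)·(3.51/2.26)·(2.67 − (5.31)) = 10.69 + (0.34168)·(-2.64) = 9.7880.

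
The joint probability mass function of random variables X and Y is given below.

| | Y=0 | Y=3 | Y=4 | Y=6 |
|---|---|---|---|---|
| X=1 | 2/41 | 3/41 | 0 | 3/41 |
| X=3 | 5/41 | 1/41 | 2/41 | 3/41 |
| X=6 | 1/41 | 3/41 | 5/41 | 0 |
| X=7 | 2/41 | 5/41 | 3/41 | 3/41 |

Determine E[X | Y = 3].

59/12

P(Y = 3) = 12/41.
Σ X·P over the event = 1·(3/41) + 3·(1/41) + 6·(3/41) + 7·(5/41) = 59/41.
E[X | Y = 3] = (59/41) / (12/41) = 59/12.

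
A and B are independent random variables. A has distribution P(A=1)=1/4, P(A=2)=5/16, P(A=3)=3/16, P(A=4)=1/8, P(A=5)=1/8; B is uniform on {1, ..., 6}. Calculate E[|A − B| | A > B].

P(A > B) = 25/96.
Summing |A−B|·P(x,y) over outcomes with A > B gives 23/48.
E[|A − B| | A > B] = (23/48) / (25/96) = 46/25.

46/25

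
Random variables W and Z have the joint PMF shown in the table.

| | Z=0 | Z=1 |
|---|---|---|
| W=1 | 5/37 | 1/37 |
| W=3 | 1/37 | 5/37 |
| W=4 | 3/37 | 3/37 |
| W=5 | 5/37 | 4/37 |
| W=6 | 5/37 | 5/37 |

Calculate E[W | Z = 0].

P(Z = 0) = 19/37.
Σ W·P over the event = 1·(5/37) + 3·(1/37) + 4·(3/37) + 5·(5/37) + 6·(5/37) = 75/37.
E[W | Z = 0] = (75/37) / (19/37) = 75/19.

75/19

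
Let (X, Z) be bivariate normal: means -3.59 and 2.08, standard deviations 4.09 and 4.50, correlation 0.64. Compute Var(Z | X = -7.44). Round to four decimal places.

The conditional variance in a bivariate normal is σ_Z²(1 − ρ²), independent of x.
Var(Z | X=-7.44) = (4.50)²·(1 − (0.64)²) = 20.25·0.5904 = 11.9556.

11.9556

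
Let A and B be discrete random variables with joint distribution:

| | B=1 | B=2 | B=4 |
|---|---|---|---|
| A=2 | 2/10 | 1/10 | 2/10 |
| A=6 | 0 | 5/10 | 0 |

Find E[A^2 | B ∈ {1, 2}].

P(B ∈ {1, 2}) = 4/5.
Σ A^2·P over the event = 4·(2/10) + 4·(1/10) + 36·(5/10) = 96/5.
E[A^2 | B ∈ {1, 2}] = (96/5) / (4/5) = 24.

24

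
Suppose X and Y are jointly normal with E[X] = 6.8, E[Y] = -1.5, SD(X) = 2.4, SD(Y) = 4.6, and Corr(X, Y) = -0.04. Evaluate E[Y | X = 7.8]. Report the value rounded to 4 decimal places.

E[Y | X=x] = μ_Y + ρ(σ_Y/σ_X)(x − μ_X) for jointly normal variables.
E[Y | X=7.8] = -1.5 + (-0.04)·(4.6/2.4)·(7.8 − (6.8)) = -1.5 + (-0.076667)·(1) = -1.5767.

-1.5767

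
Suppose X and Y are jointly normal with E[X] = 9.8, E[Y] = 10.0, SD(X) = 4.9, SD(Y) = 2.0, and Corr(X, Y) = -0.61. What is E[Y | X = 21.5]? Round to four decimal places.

E[Y | X=x] = μ_Y + ρ(σ_Y/σ_X)(x − μ_X) for jointly normal variables.
E[Y | X=21.5] = 10.0 + (-0.61)·(2.0/4.9)·(21.5 − (9.8)) = 10.0 + (-0.24898)·(11.7) = 7.0869.

7.0869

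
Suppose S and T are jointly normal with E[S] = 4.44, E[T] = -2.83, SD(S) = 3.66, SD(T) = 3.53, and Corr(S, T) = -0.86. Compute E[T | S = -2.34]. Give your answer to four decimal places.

E[T | S=x] = μ_T + ρ(σ_T/σ_S)(x − μ_S) for jointly normal variables.
E[T | S=-2.34] = -2.83 + (-0.86)·(3.53/3.66)·(-2.34 − (4.44)) = -2.83 + (-0.82945)·(-6.78) = 2.7937.

2.7937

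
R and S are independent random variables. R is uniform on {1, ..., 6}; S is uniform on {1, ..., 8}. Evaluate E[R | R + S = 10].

Outcomes with R + S = 10: (2,8), (3,7), (4,6), (5,5), (6,4), each with probability 1/48.
E[R | R + S = 10] = (2 + 3 + 4 + 5 + 6) / 5 = 4.

4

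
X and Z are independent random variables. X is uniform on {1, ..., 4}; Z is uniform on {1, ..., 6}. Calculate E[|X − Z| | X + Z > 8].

2

Outcomes with X + Z > 8: (3,6), (4,5), (4,6), each with probability 1/24.
E[|X − Z| | X + Z > 8] = (3 + 1 + 2) / 3 = 2.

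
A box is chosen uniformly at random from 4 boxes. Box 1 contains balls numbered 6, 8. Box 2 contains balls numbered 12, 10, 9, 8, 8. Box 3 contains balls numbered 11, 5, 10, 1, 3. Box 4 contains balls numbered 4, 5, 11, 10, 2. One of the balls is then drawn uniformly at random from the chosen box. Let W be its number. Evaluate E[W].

36/5

E[W | box 1] = (6+8)/2 = 7.
E[W | box 2] = (12+10+9+8+8)/5 = 47/5.
E[W | box 3] = (11+5+10+1+3)/5 = 6.
E[W | box 4] = (4+5+11+10+2)/5 = 32/5.
By the law of total expectation,
E[W] = (1/4)·(7) + (1/4)·(47/5) + (1/4)·(6) + (1/4)·(32/5) = 36/5.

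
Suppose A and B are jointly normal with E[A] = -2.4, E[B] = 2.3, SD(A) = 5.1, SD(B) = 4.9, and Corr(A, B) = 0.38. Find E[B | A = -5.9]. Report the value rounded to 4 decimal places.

E[B | A=x] = μ_B + ρ(σ_B/σ_A)(x − μ_A) for jointly normal variables.
E[B | A=-5.9] = 2.3 + (0.38)·(4.9/5.1)·(-5.9 − (-2.4)) = 2.3 + (0.3651)·(-3.5) = 1.0222.

1.0222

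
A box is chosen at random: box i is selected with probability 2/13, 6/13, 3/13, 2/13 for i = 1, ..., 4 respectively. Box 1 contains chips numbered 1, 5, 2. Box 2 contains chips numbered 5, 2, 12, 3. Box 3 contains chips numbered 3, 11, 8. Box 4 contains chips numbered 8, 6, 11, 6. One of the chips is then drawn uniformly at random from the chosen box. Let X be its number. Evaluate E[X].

35/6

E[X | box 1] = (1+5+2)/3 = 8/3.
E[X | box 2] = (5+2+12+3)/4 = 11/2.
E[X | box 3] = (3+11+8)/3 = 22/3.
E[X | box 4] = (8+6+11+6)/4 = 31/4.
By the law of total expectation,
E[X] = (2/13)·(8/3) + (6/13)·(11/2) + (3/13)·(22/3) + (2/13)·(31/4) = 35/6.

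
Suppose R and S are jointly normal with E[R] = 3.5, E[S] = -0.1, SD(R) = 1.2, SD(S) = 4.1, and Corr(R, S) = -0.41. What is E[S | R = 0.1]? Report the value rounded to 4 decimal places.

4.6628

E[S | R=x] = μ_S + ρ(σ_S/σ_R)(x − μ_R) for jointly normal variables.
E[S | R=0.1] = -0.1 + (-0.41)·(4.1/1.2)·(0.1 − (3.5)) = -0.1 + (-1.40083)·(-3.4) = 4.6628.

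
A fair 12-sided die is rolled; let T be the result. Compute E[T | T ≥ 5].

Given T ≥ 5, T is equally likely to be any of {5, 6, 7, 8, 9, 10, 11, 12}.
E[T | T ≥ 5] = (5 + 6 + 7 + 8 + 9 + 10 + 11 + 12) / 8 = 17/2.

17/2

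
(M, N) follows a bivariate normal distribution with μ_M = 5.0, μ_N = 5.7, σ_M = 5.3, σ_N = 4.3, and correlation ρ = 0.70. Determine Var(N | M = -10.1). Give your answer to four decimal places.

For a bivariate normal, Var(N | M=x) = σ_N²(1 − ρ²).
Var(N | M=-10.1) = (4.3)²·(1 − (0.70)²) = 18.49·0.51 = 9.4299.

9.4299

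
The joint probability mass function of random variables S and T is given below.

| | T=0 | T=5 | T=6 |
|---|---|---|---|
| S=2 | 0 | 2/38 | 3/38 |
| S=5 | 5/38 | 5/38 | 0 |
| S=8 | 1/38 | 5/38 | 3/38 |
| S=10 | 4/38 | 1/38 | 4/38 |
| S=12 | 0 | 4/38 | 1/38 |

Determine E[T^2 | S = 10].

P(S = 10) = 9/38.
Σ T^2·P over the event = 0·(4/38) + 25·(1/38) + 36·(4/38) = 169/38.
E[T^2 | S = 10] = (169/38) / (9/38) = 169/9.

169/9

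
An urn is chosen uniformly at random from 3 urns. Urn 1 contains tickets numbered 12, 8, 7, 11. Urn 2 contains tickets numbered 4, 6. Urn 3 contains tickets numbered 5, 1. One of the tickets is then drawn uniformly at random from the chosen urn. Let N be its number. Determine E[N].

35/6

E[N | urn 1] = (12+8+7+11)/4 = 19/2.
E[N | urn 2] = (4+6)/2 = 5.
E[N | urn 3] = (5+1)/2 = 3.
By the law of total expectation,
E[N] = (1/3)·(19/2) + (1/3)·(5) + (1/3)·(3) = 35/6.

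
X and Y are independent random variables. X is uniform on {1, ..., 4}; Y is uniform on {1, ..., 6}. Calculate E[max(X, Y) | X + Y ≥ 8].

Outcomes with X + Y ≥ 8: (2,6), (3,5), (3,6), (4,4), (4,5), (4,6), each with probability 1/24.
E[max(X, Y) | X + Y ≥ 8] = (6 + 5 + 6 + 4 + 5 + 6) / 6 = 16/3.

16/3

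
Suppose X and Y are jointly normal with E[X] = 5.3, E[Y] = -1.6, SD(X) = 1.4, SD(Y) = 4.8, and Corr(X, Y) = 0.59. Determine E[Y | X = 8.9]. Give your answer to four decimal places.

5.6823

For a bivariate normal, E[Y | X=x] = μ_Y + ρ·(σ_Y/σ_X)·(x − μ_X).
E[Y | X=8.9] = -1.6 + (0.59)·(4.8/1.4)·(8.9 − (5.3)) = -1.6 + (2.02286)·(3.6) = 5.6823.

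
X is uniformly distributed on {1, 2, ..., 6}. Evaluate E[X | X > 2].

9/2

Given X > 2, X is equally likely to be any of {3, 4, 5, 6}.
E[X | X > 2] = (3 + 4 + 5 + 6) / 4 = 9/2.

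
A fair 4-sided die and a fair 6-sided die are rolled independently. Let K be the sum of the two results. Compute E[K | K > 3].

P(K > 3) = 7/8.
Σ over the event: 4·1/8 + 5·1/6 + 6·1/6 + 7·1/6 + 8·1/8 + 9·1/12 + 10·1/24 = 17/3.
E[K | K > 3] = (17/3) / (7/8) = 136/21.

136/21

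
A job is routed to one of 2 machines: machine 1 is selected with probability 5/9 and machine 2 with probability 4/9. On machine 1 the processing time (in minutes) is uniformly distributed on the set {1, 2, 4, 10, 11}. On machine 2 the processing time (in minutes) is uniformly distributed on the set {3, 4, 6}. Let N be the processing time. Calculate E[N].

136/27

E[N | machine 1] = (1+2+4+10+11)/5 = 28/5.
E[N | machine 2] = (3+4+6)/3 = 13/3.
By the law of total expectation,
E[N] = (5/9)·(28/5) + (4/9)·(13/3) = 136/27.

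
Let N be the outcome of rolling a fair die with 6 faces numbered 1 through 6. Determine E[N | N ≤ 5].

Given N ≤ 5, N is equally likely to be any of {1, 2, 3, 4, 5}.
E[N | N ≤ 5] = (1 + 2 + 3 + 4 + 5) / 5 = 3.

3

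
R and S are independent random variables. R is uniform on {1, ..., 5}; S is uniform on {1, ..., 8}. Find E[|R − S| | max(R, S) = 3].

P(max(R, S) = 3) = 1/8.
Summing |R−S|·P(x,y) over outcomes with max(R, S) = 3 gives 3/20.
E[|R − S| | max(R, S) = 3] = (3/20) / (1/8) = 6/5.

6/5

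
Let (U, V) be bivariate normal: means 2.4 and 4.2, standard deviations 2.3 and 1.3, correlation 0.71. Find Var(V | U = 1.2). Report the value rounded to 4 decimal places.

Var(V | U=x) = (1 − ρ²)·σ_V².
Var(V | U=1.2) = (1.3)²·(1 − (0.71)²) = 1.69·0.4959 = 0.8381.

0.8381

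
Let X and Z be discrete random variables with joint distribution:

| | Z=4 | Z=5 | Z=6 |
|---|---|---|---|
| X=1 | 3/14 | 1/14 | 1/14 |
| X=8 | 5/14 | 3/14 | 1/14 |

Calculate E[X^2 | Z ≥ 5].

P(Z ≥ 5) = 3/7.
Summing X^2·P(X=x,Z=y) over the conditioning event gives 129/7.
E[X^2 | Z ≥ 5] = (129/7) / (3/7) = 43.

43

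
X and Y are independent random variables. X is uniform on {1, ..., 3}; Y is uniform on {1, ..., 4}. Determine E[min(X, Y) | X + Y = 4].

Outcomes with X + Y = 4: (1,3), (2,2), (3,1), each with probability 1/12.
E[min(X, Y) | X + Y = 4] = (1 + 2 + 1) / 3 = 4/3.

4/3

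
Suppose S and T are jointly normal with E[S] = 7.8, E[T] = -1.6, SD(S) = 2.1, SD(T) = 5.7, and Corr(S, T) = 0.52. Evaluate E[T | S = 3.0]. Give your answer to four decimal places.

-8.3749

For a bivariate normal, E[T | S=x] = μ_T + ρ·(σ_T/σ_S)·(x − μ_S).
E[T | S=3.0] = -1.6 + (0.52)·(5.7/2.1)·(3.0 − (7.8)) = -1.6 + (1.41143)·(-4.8) = -8.3749.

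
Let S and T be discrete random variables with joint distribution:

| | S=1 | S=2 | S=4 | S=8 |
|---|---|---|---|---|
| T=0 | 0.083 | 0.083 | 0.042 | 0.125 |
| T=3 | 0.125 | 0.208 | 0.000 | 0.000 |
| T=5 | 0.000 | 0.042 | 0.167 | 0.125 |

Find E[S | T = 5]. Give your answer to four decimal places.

5.2455

P(T = 5) = 0.334.
Σ S·P over the event = 2·(0.042) + 4·(0.167) + 8·(0.125) = 1.752.
E[S | T = 5] = (1.752) / (0.334) = 5.2455.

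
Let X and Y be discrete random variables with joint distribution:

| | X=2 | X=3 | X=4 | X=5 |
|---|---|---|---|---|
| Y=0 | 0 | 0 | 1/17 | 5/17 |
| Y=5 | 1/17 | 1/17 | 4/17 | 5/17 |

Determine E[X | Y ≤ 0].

29/6

P(Y ≤ 0) = 6/17.
Σ X·P over the event = 4·(1/17) + 5·(5/17) = 29/17.
E[X | Y ≤ 0] = (29/17) / (6/17) = 29/6.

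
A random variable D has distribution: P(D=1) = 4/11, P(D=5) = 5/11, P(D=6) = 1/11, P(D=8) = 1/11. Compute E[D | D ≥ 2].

P(D ≥ 2) = 7/11.
Σ over the event: 5·5/11 + 6·1/11 + 8·1/11 = 39/11.
E[D | D ≥ 2] = (39/11) / (7/11) = 39/7.

39/7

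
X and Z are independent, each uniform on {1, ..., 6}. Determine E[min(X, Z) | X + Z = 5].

3/2

Outcomes with X + Z = 5: (1,4), (2,3), (3,2), (4,1), each with probability 1/36.
E[min(X, Z) | X + Z = 5] = (1 + 2 + 2 + 1) / 4 = 3/2.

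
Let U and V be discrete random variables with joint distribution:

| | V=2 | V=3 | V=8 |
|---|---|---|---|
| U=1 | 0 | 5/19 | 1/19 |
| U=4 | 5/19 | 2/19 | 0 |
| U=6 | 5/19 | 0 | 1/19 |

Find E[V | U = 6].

P(U = 6) = 6/19.
Σ V·P over the event = 2·(5/19) + 8·(1/19) = 18/19.
E[V | U = 6] = (18/19) / (6/19) = 3.

3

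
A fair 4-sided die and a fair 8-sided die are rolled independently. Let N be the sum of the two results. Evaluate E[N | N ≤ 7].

46/9

P(N ≤ 7) = 9/16.
Σ over the event: 2·1/32 + 3·1/16 + 4·3/32 + 5·1/8 + 6·1/8 + 7·1/8 = 23/8.
E[N | N ≤ 7] = (23/8) / (9/16) = 46/9.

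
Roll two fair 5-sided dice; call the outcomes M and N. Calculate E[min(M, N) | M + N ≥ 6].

P(M + N ≥ 6) = 3/5.
Summing min(M,N)·P(x,y) over outcomes with M + N ≥ 6 gives 42/25.
E[min(M, N) | M + N ≥ 6] = (42/25) / (3/5) = 14/5.

14/5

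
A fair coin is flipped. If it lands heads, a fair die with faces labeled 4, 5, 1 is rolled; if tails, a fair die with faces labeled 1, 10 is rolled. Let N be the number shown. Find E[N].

E[N | heads] = (4+5+1)/3 = 10/3.
E[N | tails] = (1+10)/2 = 11/2.
E[N] = (1/2)·(10/3) + (1/2)·(11/2) = 53/12.

53/12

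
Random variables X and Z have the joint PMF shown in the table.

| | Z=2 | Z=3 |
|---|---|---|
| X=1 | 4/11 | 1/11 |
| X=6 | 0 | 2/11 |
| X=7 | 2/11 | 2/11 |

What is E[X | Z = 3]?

27/5

P(Z = 3) = 5/11.
Σ X·P over the event = 1·(1/11) + 6·(2/11) + 7·(2/11) = 27/11.
E[X | Z = 3] = (27/11) / (5/11) = 27/5.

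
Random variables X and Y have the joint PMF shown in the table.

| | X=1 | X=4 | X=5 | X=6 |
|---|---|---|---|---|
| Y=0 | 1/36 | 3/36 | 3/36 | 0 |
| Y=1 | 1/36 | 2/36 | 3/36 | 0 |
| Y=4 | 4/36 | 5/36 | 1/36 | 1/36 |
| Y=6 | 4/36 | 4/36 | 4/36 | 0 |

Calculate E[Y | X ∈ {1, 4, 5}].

P(X ∈ {1, 4, 5}) = 35/36.
Summing Y·P(X=x,Y=y) over the conditioning event gives 59/18.
E[Y | X ∈ {1, 4, 5}] = (59/18) / (35/36) = 118/35.

118/35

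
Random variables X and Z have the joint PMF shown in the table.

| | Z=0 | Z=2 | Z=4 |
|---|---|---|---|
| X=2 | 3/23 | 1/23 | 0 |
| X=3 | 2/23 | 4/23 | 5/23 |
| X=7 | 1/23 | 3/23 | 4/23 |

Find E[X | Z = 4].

43/9

P(Z = 4) = 9/23.
Σ X·P over the event = 3·(5/23) + 7·(4/23) = 43/23.
E[X | Z = 4] = (43/23) / (9/23) = 43/9.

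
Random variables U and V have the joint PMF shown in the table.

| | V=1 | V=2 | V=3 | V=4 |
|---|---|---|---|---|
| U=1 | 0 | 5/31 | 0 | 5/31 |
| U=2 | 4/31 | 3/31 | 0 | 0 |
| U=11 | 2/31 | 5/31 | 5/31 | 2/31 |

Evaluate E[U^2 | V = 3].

121

P(V = 3) = 5/31.
Summing U^2·P(U=x,V=y) over the conditioning event gives 605/31.
E[U^2 | V = 3] = (605/31) / (5/31) = 121.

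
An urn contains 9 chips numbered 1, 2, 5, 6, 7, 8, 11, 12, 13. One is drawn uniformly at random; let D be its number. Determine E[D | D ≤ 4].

P(D ≤ 4) = 2/9.
Σ over the event: 1·1/9 + 2·1/9 = 1/3.
E[D | D ≤ 4] = (1/3) / (2/9) = 3/2.

3/2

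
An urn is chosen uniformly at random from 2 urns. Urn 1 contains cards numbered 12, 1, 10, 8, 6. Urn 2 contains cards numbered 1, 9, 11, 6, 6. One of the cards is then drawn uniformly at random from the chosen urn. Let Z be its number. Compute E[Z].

E[Z | urn 1] = (12+1+10+8+6)/5 = 37/5.
E[Z | urn 2] = (1+9+11+6+6)/5 = 33/5.
E[Z] = (1/2)·(37/5) + (1/2)·(33/5) = 7.

7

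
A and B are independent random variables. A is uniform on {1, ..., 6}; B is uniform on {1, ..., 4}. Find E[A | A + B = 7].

Outcomes with A + B = 7: (3,4), (4,3), (5,2), (6,1), each with probability 1/24.
E[A | A + B = 7] = (3 + 4 + 5 + 6) / 4 = 9/2.

9/2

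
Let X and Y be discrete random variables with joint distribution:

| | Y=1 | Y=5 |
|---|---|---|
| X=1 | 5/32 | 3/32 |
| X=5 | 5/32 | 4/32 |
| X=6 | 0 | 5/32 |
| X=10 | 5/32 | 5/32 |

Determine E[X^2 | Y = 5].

P(Y = 5) = 17/32.
Σ X^2·P over the event = 1·(3/32) + 25·(4/32) + 36·(5/32) + 100·(5/32) = 783/32.
E[X^2 | Y = 5] = (783/32) / (17/32) = 783/17.

783/17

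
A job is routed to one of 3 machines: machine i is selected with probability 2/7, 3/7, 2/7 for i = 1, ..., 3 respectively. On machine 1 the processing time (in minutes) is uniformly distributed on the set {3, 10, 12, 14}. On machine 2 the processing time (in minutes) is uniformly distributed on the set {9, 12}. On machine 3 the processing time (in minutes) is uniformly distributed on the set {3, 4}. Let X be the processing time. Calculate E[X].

E[X | machine 1] = (3+10+12+14)/4 = 39/4.
E[X | machine 2] = (9+12)/2 = 21/2.
E[X | machine 3] = (3+4)/2 = 7/2.
By the law of total expectation,
E[X] = (2/7)·(39/4) + (3/7)·(21/2) + (2/7)·(7/2) = 58/7.

58/7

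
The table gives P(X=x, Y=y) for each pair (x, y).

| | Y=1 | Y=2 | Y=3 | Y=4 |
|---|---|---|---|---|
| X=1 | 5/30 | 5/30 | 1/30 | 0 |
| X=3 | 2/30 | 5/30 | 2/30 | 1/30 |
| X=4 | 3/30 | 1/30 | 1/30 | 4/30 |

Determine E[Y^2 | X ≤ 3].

30/7

P(X ≤ 3) = 7/10.
Σ Y^2·P over the event = 1·(5/30) + 4·(5/30) + 9·(1/30) + 1·(2/30) + 4·(5/30) + 9·(2/30) + 16·(1/30) = 3.
E[Y^2 | X ≤ 3] = (3) / (7/10) = 30/7.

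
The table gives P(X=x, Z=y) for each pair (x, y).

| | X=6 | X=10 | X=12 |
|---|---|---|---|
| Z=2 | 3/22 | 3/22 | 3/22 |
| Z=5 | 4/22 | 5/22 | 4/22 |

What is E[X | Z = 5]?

122/13

P(Z = 5) = 13/22.
Σ X·P over the event = 6·(4/22) + 10·(5/22) + 12·(4/22) = 61/11.
E[X | Z = 5] = (61/11) / (13/22) = 122/13.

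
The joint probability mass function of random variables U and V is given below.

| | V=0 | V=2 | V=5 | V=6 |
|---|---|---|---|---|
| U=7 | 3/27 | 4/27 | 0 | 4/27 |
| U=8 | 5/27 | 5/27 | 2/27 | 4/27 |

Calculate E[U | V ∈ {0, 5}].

77/10

P(V ∈ {0, 5}) = 10/27.
Σ U·P over the event = 7·(3/27) + 8·(5/27) + 8·(2/27) = 77/27.
E[U | V ∈ {0, 5}] = (77/27) / (10/27) = 77/10.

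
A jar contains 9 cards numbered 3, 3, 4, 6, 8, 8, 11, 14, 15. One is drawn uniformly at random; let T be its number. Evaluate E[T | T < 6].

10/3

P(T < 6) = 1/3.
Σ over the event: 3·2/9 + 4·1/9 = 10/9.
E[T | T < 6] = (10/9) / (1/3) = 10/3.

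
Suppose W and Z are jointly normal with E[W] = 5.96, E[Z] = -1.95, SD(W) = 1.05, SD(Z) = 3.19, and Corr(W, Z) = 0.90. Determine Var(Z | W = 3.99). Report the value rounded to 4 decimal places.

1.9335

Var(Z | W=x) = (1 − ρ²)·σ_Z².
Var(Z | W=3.99) = (3.19)²·(1 − (0.90)²) = 10.1761·0.19 = 1.9335.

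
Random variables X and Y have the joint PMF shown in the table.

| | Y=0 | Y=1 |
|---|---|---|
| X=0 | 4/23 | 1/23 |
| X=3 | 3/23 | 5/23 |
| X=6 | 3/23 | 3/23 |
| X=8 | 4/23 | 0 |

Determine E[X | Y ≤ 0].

P(Y ≤ 0) = 14/23.
Σ X·P over the event = 0·(4/23) + 3·(3/23) + 6·(3/23) + 8·(4/23) = 59/23.
E[X | Y ≤ 0] = (59/23) / (14/23) = 59/14.

59/14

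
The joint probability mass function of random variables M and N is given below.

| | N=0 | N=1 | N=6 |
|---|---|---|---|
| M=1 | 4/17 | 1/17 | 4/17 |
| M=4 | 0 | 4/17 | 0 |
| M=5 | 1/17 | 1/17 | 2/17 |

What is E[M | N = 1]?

11/3

P(N = 1) = 6/17.
Summing M·P(M=x,N=y) over the conditioning event gives 22/17.
E[M | N = 1] = (22/17) / (6/17) = 11/3.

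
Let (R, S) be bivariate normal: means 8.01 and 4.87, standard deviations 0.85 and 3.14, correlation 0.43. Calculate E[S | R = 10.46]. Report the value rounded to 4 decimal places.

8.7618

The regression of S on R has slope ρ·σ_S/σ_R and passes through (μ_R, μ_S).
E[S | R=10.46] = 4.87 + (0.43)·(3.14/0.85)·(10.46 − (8.01)) = 4.87 + (1.5885)·(2.45) = 8.7618.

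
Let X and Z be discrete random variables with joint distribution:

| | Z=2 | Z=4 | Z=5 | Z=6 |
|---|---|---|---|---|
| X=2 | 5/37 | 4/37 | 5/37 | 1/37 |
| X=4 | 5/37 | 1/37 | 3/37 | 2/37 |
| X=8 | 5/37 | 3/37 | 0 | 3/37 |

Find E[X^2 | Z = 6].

38

P(Z = 6) = 6/37.
Σ X^2·P over the event = 4·(1/37) + 16·(2/37) + 64·(3/37) = 228/37.
E[X^2 | Z = 6] = (228/37) / (6/37) = 38.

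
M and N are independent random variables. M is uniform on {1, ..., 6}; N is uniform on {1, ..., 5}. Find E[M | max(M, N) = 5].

Outcomes with max(M, N) = 5: (1,5), (2,5), (3,5), (4,5), (5,1), (5,2), (5,3), (5,4), (5,5), each with probability 1/30.
E[M | max(M, N) = 5] = (1 + 2 + 3 + 4 + 5 + 5 + 5 + 5 + 5) / 9 = 35/9.

35/9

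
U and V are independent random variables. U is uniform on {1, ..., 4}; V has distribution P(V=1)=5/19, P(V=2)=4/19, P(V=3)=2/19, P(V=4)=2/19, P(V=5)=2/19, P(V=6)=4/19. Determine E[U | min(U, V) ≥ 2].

3

P(min(U, V) ≥ 2) = 21/38.
Summing U·P(x,y) over outcomes with min(U, V) ≥ 2 gives 63/38.
E[U | min(U, V) ≥ 2] = (63/38) / (21/38) = 3.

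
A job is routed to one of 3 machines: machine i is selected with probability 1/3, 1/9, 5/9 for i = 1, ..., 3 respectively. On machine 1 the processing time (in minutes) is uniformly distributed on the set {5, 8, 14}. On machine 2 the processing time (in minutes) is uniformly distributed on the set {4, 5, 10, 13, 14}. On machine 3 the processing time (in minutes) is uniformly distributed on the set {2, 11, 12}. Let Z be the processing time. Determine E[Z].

1168/135

E[Z | machine 1] = (5+8+14)/3 = 9.
E[Z | machine 2] = (4+5+10+13+14)/5 = 46/5.
E[Z | machine 3] = (2+11+12)/3 = 25/3.
E[Z] = (1/3)·(9) + (1/9)·(46/5) + (5/9)·(25/3) = 1168/135.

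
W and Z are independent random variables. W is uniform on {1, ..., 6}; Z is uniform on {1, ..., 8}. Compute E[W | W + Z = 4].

Outcomes with W + Z = 4: (1,3), (2,2), (3,1), each with probability 1/48.
E[W | W + Z = 4] = (1 + 2 + 3) / 3 = 2.

2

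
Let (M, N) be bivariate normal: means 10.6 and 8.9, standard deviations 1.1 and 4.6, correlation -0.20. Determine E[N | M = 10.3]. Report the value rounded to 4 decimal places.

For a bivariate normal, E[N | M=x] = μ_N + ρ·(σ_N/σ_M)·(x − μ_M).
E[N | M=10.3] = 8.9 + (-0.20)·(4.6/1.1)·(10.3 − (10.6)) = 8.9 + (-0.83636)·(-0.3) = 9.1509.

9.1509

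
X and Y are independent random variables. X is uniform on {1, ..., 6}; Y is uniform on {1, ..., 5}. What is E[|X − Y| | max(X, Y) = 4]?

12/7

P(max(X, Y) = 4) = 7/30.
Summing |X−Y|·P(x,y) over outcomes with max(X, Y) = 4 gives 2/5.
E[|X − Y| | max(X, Y) = 4] = (2/5) / (7/30) = 12/7.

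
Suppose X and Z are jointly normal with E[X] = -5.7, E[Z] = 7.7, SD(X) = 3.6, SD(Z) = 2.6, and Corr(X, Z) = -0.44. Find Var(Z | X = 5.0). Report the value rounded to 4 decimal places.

5.4513

The conditional variance in a bivariate normal is σ_Z²(1 − ρ²), independent of x.
Var(Z | X=5.0) = (2.6)²·(1 − (-0.44)²) = 6.76·0.8064 = 5.4513.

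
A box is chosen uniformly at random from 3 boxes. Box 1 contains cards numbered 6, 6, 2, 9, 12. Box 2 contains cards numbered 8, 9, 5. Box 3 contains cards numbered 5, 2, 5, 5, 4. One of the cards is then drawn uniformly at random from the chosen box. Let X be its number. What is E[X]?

278/45

E[X | box 1] = (6+6+2+9+12)/5 = 7.
E[X | box 2] = (8+9+5)/3 = 22/3.
E[X | box 3] = (5+2+5+5+4)/5 = 21/5.
By the law of total expectation,
E[X] = (1/3)·(7) + (1/3)·(22/3) + (1/3)·(21/5) = 278/45.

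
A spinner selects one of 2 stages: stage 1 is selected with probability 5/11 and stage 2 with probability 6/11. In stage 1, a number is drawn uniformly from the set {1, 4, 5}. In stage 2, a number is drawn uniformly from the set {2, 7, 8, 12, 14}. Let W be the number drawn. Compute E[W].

E[W | stage 1] = (1+4+5)/3 = 10/3.
E[W | stage 2] = (2+7+8+12+14)/5 = 43/5.
By the law of total expectation,
E[W] = (5/11)·(10/3) + (6/11)·(43/5) = 1024/165.

1024/165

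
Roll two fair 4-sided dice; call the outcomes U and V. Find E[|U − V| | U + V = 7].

Outcomes with U + V = 7: (3,4), (4,3), each with probability 1/16.
E[|U − V| | U + V = 7] = (1 + 1) / 2 = 1.

1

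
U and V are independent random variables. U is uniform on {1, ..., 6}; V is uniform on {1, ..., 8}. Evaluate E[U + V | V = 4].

P(V = 4) = 1/8.
Summing (U+V)·P(x,y) over outcomes with V = 4 gives 15/16.
E[U + V | V = 4] = (15/16) / (1/8) = 15/2.

15/2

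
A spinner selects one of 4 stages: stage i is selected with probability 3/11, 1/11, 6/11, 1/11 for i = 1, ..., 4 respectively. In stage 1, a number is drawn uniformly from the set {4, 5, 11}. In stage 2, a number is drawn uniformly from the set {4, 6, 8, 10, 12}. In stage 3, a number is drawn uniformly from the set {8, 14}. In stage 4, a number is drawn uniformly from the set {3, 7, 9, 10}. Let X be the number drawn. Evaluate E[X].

405/44

E[X | stage 1] = (4+5+11)/3 = 20/3.
E[X | stage 2] = (4+6+8+10+12)/5 = 8.
E[X | stage 3] = (8+14)/2 = 11.
E[X | stage 4] = (3+7+9+10)/4 = 29/4.
E[X] = (3/11)·(20/3) + (1/11)·(8) + (6/11)·(11) + (1/11)·(29/4) = 405/44.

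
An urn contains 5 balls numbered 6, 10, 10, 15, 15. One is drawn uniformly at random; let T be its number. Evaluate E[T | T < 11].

26/3

P(T < 11) = 3/5.
Σ over the event: 6·1/5 + 10·2/5 = 26/5.
E[T | T < 11] = (26/5) / (3/5) = 26/3.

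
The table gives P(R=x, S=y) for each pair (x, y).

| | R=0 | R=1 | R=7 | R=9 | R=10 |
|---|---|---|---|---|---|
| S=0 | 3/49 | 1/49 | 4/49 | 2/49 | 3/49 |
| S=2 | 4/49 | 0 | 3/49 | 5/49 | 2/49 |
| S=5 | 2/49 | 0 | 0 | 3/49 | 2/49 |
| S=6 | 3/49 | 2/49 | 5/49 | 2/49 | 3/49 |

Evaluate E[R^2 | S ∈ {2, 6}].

1461/29

P(S ∈ {2, 6}) = 29/49.
Summing R^2·P(R=x,S=y) over the conditioning event gives 1461/49.
E[R^2 | S ∈ {2, 6}] = (1461/49) / (29/49) = 1461/29.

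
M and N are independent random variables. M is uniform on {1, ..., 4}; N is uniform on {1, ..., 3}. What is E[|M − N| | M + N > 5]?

1

Outcomes with M + N > 5: (3,3), (4,2), (4,3), each with probability 1/12.
E[|M − N| | M + N > 5] = (0 + 2 + 1) / 3 = 1.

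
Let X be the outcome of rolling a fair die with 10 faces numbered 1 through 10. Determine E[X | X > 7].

Given X > 7, X is equally likely to be any of {8, 9, 10}.
E[X | X > 7] = (8 + 9 + 10) / 3 = 9.

9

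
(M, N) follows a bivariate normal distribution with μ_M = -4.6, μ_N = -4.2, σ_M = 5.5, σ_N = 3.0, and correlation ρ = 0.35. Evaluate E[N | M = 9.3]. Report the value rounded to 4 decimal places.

-1.5464

For a bivariate normal, E[N | M=x] = μ_N + ρ·(σ_N/σ_M)·(x − μ_M).
E[N | M=9.3] = -4.2 + (0.35)·(3.0/5.5)·(9.3 − (-4.6)) = -4.2 + (0.19091)·(13.9) = -1.5464.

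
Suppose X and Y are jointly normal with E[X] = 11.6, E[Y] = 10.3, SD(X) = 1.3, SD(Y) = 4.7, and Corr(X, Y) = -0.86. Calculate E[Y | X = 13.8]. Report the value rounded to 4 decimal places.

3.4597

For a bivariate normal, E[Y | X=x] = μ_Y + ρ·(σ_Y/σ_X)·(x − μ_X).
E[Y | X=13.8] = 10.3 + (-0.86)·(4.7/1.3)·(13.8 − (11.6)) = 10.3 + (-3.10923)·(2.2) = 3.4597.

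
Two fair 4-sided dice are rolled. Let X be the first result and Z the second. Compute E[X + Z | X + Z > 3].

P(X + Z > 3) = 13/16.
Summing (X+Z)·P(x,y) over outcomes with X + Z > 3 gives 9/2.
E[X + Z | X + Z > 3] = (9/2) / (13/16) = 72/13.

72/13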